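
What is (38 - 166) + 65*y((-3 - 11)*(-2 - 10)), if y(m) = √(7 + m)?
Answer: -128 + 325*√7 ≈ 731.87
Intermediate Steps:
(38 - 166) + 65*y((-3 - 11)*(-2 - 10)) = (38 - 166) + 65*√(7 + (-3 - 11)*(-2 - 10)) = -128 + 65*√(7 - 14*(-12)) = -128 + 65*√(7 + 168) = -128 + 65*√175 = -128 + 65*(5*√7) = -128 + 325*√7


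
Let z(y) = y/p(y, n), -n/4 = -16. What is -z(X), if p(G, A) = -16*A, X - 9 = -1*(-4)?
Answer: 13/1024 ≈ 0.012695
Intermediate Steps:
n = 64 (n = -4*(-16) = 64)
X = 13 (X = 9 - 1*(-4) = 9 + 4 = 13)
z(y) = -y/1024 (z(y) = y/((-16*64)) = y/(-1024) = y*(-1/1024) = -y/1024)
-z(X) = -(-1)*13/1024 = -1*(-13/1024) = 13/1024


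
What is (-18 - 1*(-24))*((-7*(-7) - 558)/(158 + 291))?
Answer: -3054/449 ≈ -6.8018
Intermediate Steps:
(-18 - 1*(-24))*((-7*(-7) - 558)/(158 + 291)) = (-18 + 24)*((49 - 558)/449) = 6*(-509*1/449) = 6*(-509/449) = -3054/449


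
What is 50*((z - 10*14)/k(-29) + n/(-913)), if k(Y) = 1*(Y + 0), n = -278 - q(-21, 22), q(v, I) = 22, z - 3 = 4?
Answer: 6506450/26477 ≈ 245.74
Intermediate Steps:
z = 7 (z = 3 + 4 = 7)
n = -300 (n = -278 - 1*22 = -278 - 22 = -300)
k(Y) = Y (k(Y) = 1*Y = Y)
50*((z - 10*14)/k(-29) + n/(-913)) = 50*((7 - 10*14)/(-29) - 300/(-913)) = 50*((7 - 140)*(-1/29) - 300*(-1/913)) = 50*(-133*(-1/29) + 300/913) = 50*(133/29 + 300/913) = 50*(130129/26477) = 6506450/26477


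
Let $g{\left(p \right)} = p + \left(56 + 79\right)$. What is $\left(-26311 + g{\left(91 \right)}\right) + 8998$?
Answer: $-17087$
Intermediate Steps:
$g{\left(p \right)} = 135 + p$ ($g{\left(p \right)} = p + 135 = 135 + p$)
$\left(-26311 + g{\left(91 \right)}\right) + 8998 = \left(-26311 + \left(135 + 91\right)\right) + 8998 = \left(-26311 + 226\right) + 8998 = -26085 + 8998 = -17087$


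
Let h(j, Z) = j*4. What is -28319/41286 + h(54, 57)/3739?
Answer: -96966965/154368354 ≈ -0.62815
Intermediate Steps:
h(j, Z) = 4*j
-28319/41286 + h(54, 57)/3739 = -28319/41286 + (4*54)/3739 = -28319*1/41286 + 216*(1/3739) = -28319/41286 + 216/3739 = -96966965/154368354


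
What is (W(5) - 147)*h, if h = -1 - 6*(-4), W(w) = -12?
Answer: -3657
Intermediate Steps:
h = 23 (h = -1 - 1*(-24) = -1 + 24 = 23)
(W(5) - 147)*h = (-12 - 147)*23 = -159*23 = -3657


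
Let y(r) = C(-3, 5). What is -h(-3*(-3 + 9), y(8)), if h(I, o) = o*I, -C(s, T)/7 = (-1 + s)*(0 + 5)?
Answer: 2520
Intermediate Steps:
C(s, T) = 35 - 35*s (C(s, T) = -7*(-1 + s)*(0 + 5) = -7*(-1 + s)*5 = -7*(-5 + 5*s) = 35 - 35*s)
y(r) = 140 (y(r) = 35 - 35*(-3) = 35 + 105 = 140)
h(I, o) = I*o
-h(-3*(-3 + 9), y(8)) = -(-3*(-3 + 9))*140 = -(-3*6)*140 = -(-18)*140 = -1*(-2520) = 2520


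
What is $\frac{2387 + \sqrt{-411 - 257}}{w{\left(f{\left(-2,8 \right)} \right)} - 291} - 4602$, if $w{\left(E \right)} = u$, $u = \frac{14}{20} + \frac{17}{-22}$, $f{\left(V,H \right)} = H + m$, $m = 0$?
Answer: $- \frac{10543529}{2287} - \frac{110 i \sqrt{167}}{16009} \approx -4610.2 - 0.088795 i$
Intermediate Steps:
$f{\left(V,H \right)} = H$ ($f{\left(V,H \right)} = H + 0 = H$)
$u = - \frac{4}{55}$ ($u = 14 \cdot \frac{1}{20} + 17 \left(- \frac{1}{22}\right) = \frac{7}{10} - \frac{17}{22} = - \frac{4}{55} \approx -0.072727$)
$w{\left(E \right)} = - \frac{4}{55}$
$\frac{2387 + \sqrt{-411 - 257}}{w{\left(f{\left(-2,8 \right)} \right)} - 291} - 4602 = \frac{2387 + \sqrt{-411 - 257}}{- \frac{4}{55} - 291} - 4602 = \frac{2387 + \sqrt{-668}}{- \frac{16009}{55}} - 4602 = \left(2387 + 2 i \sqrt{167}\right) \left(- \frac{55}{16009}\right) - 4602 = \left(- \frac{18755}{2287} - \frac{110 i \sqrt{167}}{16009}\right) - 4602 = - \frac{10543529}{2287} - \frac{110 i \sqrt{167}}{16009}$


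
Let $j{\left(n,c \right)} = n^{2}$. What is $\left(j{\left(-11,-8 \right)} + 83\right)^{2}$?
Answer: $41616$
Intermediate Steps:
$\left(j{\left(-11,-8 \right)} + 83\right)^{2} = \left(\left(-11\right)^{2} + 83\right)^{2} = \left(121 + 83\right)^{2} = 204^{2} = 41616$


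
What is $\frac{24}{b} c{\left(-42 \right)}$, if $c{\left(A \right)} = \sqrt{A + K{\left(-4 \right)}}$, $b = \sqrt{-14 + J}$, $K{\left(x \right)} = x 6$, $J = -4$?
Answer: $8 \sqrt{33} \approx 45.956$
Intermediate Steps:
$K{\left(x \right)} = 6 x$
$b = 3 i \sqrt{2}$ ($b = \sqrt{-14 - 4} = \sqrt{-18} = 3 i \sqrt{2} \approx 4.2426 i$)
$c{\left(A \right)} = \sqrt{-24 + A}$ ($c{\left(A \right)} = \sqrt{A + 6 \left(-4\right)} = \sqrt{A - 24} = \sqrt{-24 + A}$)
$\frac{24}{b} c{\left(-42 \right)} = \frac{24}{3 i \sqrt{2}} \sqrt{-24 - 42} = 24 \left(- \frac{i \sqrt{2}}{6}\right) \sqrt{-66} = - 4 i \sqrt{2} i \sqrt{66} = 8 \sqrt{33}$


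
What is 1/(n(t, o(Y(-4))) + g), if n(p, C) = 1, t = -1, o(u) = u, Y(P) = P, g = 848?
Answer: 1/849 ≈ 0.0011779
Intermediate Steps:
1/(n(t, o(Y(-4))) + g) = 1/(1 + 848) = 1/849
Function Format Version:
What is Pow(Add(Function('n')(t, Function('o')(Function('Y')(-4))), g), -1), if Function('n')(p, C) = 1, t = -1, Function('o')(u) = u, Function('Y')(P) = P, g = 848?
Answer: Rational(1, 849) ≈ 0.0011779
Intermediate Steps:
Pow(Add(Function('n')(t, Function('o')(Function('Y')(-4))), g), -1) = Pow(Add(1, 848), -1) = Pow(849, -1) = Rational(1, 849)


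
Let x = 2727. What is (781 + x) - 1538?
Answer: 1970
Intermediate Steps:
(781 + x) - 1538 = (781 + 2727) - 1538 = 3508 - 1538 = 1970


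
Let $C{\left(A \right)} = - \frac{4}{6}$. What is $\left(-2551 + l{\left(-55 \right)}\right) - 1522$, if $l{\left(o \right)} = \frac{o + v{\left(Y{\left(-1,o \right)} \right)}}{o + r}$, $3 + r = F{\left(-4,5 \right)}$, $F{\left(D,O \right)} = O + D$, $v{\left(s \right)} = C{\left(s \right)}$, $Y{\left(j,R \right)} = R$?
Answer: $- \frac{696316}{171} \approx -4072.0$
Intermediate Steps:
$C{\left(A \right)} = - \frac{2}{3}$ ($C{\left(A \right)} = \left(-4\right) \frac{1}{6} = - \frac{2}{3}$)
$v{\left(s \right)} = - \frac{2}{3}$
$F{\left(D,O \right)} = D + O$
$r = -2$ ($r = -3 + \left(-4 + 5\right) = -3 + 1 = -2$)
$l{\left(o \right)} = \frac{- \frac{2}{3} + o}{-2 + o}$ ($l{\left(o \right)} = \frac{o - \frac{2}{3}}{o - 2} = \frac{- \frac{2}{3} + o}{-2 + o}$)
$\left(-2551 + l{\left(-55 \right)}\right) - 1522 = \left(-2551 + \frac{- \frac{2}{3} - 55}{-2 - 55}\right) - 1522 = \left(-2551 + \frac{1}{-57} \left(- \frac{167}{3}\right)\right) - 1522 = \left(-2551 - - \frac{167}{171}\right) - 1522 = \left(-2551 + \frac{167}{171}\right) - 1522 = - \frac{436054}{171} - 1522 = - \frac{696316}{171}$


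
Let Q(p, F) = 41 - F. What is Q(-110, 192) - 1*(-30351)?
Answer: 30200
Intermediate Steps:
Q(-110, 192) - 1*(-30351) = (41 - 1*192) - 1*(-30351) = (41 - 192) + 30351 = -151 + 30351 = 30200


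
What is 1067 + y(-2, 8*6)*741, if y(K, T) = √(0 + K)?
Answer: 1067 + 741*I*√2 ≈ 1067.0 + 1047.9*I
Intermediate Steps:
y(K, T) = √K
1067 + y(-2, 8*6)*741 = 1067 + √(-2)*741 = 1067 + (I*√2)*741 = 1067 + 741*I*√2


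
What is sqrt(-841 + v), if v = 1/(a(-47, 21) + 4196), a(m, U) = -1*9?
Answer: I*sqrt(14743540742)/4187 ≈ 29.0*I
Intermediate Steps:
a(m, U) = -9
v = 1/4187 (v = 1/(-9 + 4196) = 1/4187 ≈ 0.00023883)
sqrt(-841 + v) = sqrt(-841 + 1/4187) = sqrt(-3521266/4187) = I*sqrt(14743540742)/4187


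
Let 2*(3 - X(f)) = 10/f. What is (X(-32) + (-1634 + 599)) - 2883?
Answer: -125275/32 ≈ -3914.8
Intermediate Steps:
X(f) = 3 - 5/f
(X(-32) + (-1634 + 599)) - 2883 = ((3 - 5/(-32)) + (-1634 + 599)) - 2883 = ((3 - 5*(-1/32)) - 1035) - 2883 = ((3 + 5/32) - 1035) - 2883 = (101/32 - 1035) - 2883 = -33019/32 - 2883 = -125275/32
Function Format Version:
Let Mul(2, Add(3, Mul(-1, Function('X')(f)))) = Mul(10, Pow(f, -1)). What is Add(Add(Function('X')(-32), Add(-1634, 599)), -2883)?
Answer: Rational(-125275, 32) ≈ -3914.8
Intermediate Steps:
Function('X')(f) = Add(3, Mul(-5, Pow(f, -1))) (Function('X')(f) = Add(3, Mul(Rational(-1, 2), Mul(10, Pow(f, -1)))) = Add(3, Mul(-5, Pow(f, -1))))
Add(Add(Function('X')(-32), Add(-1634, 599)), -2883) = Add(Add(Add(3, Mul(-5, Pow(-32, -1))), Add(-1634, 599)), -2883) = Add(Add(Add(3, Mul(-5, Rational(-1, 32))), -1035), -2883) = Add(Add(Add(3, Rational(5, 32)), -1035), -2883) = Add(Add(Rational(101, 32), -1035), -2883) = Add(Rational(-33019, 32), -2883) = Rational(-125275, 32)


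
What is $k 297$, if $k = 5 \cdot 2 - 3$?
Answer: $2079$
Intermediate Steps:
$k = 7$ ($k = 10 - 3 = 7$)
$k 297 = 7 \cdot 297 = 2079$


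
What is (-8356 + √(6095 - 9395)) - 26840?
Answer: -35196 + 10*I*√33 ≈ -35196.0 + 57.446*I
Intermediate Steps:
(-8356 + √(6095 - 9395)) - 26840 = (-8356 + √(-3300)) - 26840 = (-8356 + 10*I*√33) - 26840 = -35196 + 10*I*√33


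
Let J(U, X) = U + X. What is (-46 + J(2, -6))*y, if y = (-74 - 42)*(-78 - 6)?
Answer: -487200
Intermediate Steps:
y = 9744 (y = -116*(-84) = 9744)
(-46 + J(2, -6))*y = (-46 + (2 - 6))*9744 = (-46 - 4)*9744 = -50*9744 = -487200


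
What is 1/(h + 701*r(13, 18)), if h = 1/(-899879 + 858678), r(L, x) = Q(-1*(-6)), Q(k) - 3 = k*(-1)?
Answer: -41201/86645704 ≈ -0.00047551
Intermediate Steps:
Q(k) = 3 - k (Q(k) = 3 + k*(-1) = 3 - k)
r(L, x) = -3 (r(L, x) = 3 - (-1)*(-6) = 3 - 1*6 = 3 - 6 = -3)
h = -1/41201 (h = 1/(-41201) = -1/41201 ≈ -2.4271e-5)
1/(h + 701*r(13, 18)) = 1/(-1/41201 + 701*(-3)) = 1/(-1/41201 - 2103) = 1/(-86645704/41201) = -41201/86645704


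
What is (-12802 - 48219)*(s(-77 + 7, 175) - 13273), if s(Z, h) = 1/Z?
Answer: 56695282331/70 ≈ 8.0993e+8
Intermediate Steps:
(-12802 - 48219)*(s(-77 + 7, 175) - 13273) = (-12802 - 48219)*(1/(-77 + 7) - 13273) = -61021*(1/(-70) - 13273) = -61021*(-1/70 - 13273) = -61021*(-929111/70) = 56695282331/70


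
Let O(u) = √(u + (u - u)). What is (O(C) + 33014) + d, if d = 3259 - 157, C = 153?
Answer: 36116 + 3*√17 ≈ 36128.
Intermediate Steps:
O(u) = √u (O(u) = √(u + 0) = √u)
d = 3102
(O(C) + 33014) + d = (√153 + 33014) + 3102 = (3*√17 + 33014) + 3102 = (33014 + 3*√17) + 3102 = 36116 + 3*√17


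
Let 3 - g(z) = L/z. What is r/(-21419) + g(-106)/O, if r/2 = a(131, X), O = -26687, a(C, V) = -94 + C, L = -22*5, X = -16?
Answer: -106893990/30295269209 ≈ -0.0035284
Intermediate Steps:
L = -110
r = 74 (r = 2*(-94 + 131) = 2*37 = 74)
g(z) = 3 + 110/z (g(z) = 3 - (-110)/z = 3 + 110/z)
r/(-21419) + g(-106)/O = 74/(-21419) + (3 + 110/(-106))/(-26687) = 74*(-1/21419) + (3 + 110*(-1/106))*(-1/26687) = -74/21419 + (3 - 55/53)*(-1/26687) = -74/21419 + (104/53)*(-1/26687) = -74/21419 - 104/1414411 = -106893990/30295269209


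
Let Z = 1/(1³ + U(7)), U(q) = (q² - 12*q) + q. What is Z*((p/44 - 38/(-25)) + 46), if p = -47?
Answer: -51097/29700 ≈ -1.7204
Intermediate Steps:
U(q) = q² - 11*q
Z = -1/27 (Z = 1/(1³ + 7*(-11 + 7)) = 1/(1 + 7*(-4)) = 1/(1 - 28) = 1/(-27) = -1/27 ≈ -0.037037)
Z*((p/44 - 38/(-25)) + 46) = -((-47/44 - 38/(-25)) + 46)/27 = -((-47*1/44 - 38*(-1/25)) + 46)/27 = -((-47/44 + 38/25) + 46)/27 = -(497/1100 + 46)/27 = -1/27*51097/1100 = -51097/29700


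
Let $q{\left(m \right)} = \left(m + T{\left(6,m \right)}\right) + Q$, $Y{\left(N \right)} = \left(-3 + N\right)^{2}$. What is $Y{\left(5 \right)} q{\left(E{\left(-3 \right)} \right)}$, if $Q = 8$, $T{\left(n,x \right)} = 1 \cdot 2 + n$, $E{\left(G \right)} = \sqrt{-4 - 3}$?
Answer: $64 + 4 i \sqrt{7} \approx 64.0 + 10.583 i$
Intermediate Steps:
$E{\left(G \right)} = i \sqrt{7}$ ($E{\left(G \right)} = \sqrt{-7} = i \sqrt{7}$)
$T{\left(n,x \right)} = 2 + n$
$q{\left(m \right)} = 16 + m$ ($q{\left(m \right)} = \left(m + \left(2 + 6\right)\right) + 8 = \left(m + 8\right) + 8 = \left(8 + m\right) + 8 = 16 + m$)
$Y{\left(5 \right)} q{\left(E{\left(-3 \right)} \right)} = \left(-3 + 5\right)^{2} \left(16 + i \sqrt{7}\right) = 2^{2} \left(16 + i \sqrt{7}\right) = 4 \left(16 + i \sqrt{7}\right) = 64 + 4 i \sqrt{7}$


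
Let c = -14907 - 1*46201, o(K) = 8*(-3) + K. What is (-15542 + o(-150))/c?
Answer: 3929/15277 ≈ 0.25718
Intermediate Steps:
o(K) = -24 + K
c = -61108 (c = -14907 - 46201 = -61108)
(-15542 + o(-150))/c = (-15542 + (-24 - 150))/(-61108) = (-15542 - 174)*(-1/61108) = -15716*(-1/61108) = 3929/15277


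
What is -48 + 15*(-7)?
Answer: -153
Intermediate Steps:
-48 + 15*(-7) = -48 - 105 = -153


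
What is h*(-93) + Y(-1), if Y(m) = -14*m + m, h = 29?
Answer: -2684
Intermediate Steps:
Y(m) = -13*m
h*(-93) + Y(-1) = 29*(-93) - 13*(-1) = -2697 + 13 = -2684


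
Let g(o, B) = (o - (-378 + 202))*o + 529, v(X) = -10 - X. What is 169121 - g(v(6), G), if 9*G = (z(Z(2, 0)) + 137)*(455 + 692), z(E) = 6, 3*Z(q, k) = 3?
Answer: 171152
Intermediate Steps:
Z(q, k) = 1 (Z(q, k) = (⅓)*3 = 1)
G = 164021/9 (G = ((6 + 137)*(455 + 692))/9 = (143*1147)/9 = (⅑)*164021 = 164021/9 ≈ 18225.)
g(o, B) = 529 + o*(176 + o) (g(o, B) = (o - 1*(-176))*o + 529 = (o + 176)*o + 529 = (176 + o)*o + 529 = o*(176 + o) + 529 = 529 + o*(176 + o))
169121 - g(v(6), G) = 169121 - (529 + (-10 - 1*6)² + 176*(-10 - 1*6)) = 169121 - (529 + (-10 - 6)² + 176*(-10 - 6)) = 169121 - (529 + (-16)² + 176*(-16)) = 169121 - (529 + 256 - 2816) = 169121 - 1*(-2031) = 169121 + 2031 = 171152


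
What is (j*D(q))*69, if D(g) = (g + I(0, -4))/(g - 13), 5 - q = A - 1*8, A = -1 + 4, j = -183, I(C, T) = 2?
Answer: 50508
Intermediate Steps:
A = 3
q = 10 (q = 5 - (3 - 1*8) = 5 - (3 - 8) = 5 - 1*(-5) = 5 + 5 = 10)
D(g) = (2 + g)/(-13 + g) (D(g) = (g + 2)/(g - 13) = (2 + g)/(-13 + g))
(j*D(q))*69 = -183*(2 + 10)/(-13 + 10)*69 = -183*12/(-3)*69 = -(-61)*12*69 = -183*(-4)*69 = 732*69 = 50508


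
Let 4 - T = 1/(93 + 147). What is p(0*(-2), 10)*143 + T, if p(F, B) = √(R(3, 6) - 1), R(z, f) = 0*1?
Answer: 959/240 + 143*I ≈ 3.9958 + 143.0*I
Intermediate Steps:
R(z, f) = 0
p(F, B) = I (p(F, B) = √(0 - 1) = √(-1) = I)
T = 959/240 (T = 4 - 1/(93 + 147) = 4 - 1/240 = 959/240 ≈ 3.9958)
p(0*(-2), 10)*143 + T = I*143 + 959/240 = 143*I + 959/240 = 959/240 + 143*I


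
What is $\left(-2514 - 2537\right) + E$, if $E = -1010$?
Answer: $-6061$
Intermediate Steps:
$\left(-2514 - 2537\right) + E = \left(-2514 - 2537\right) - 1010 = -5051 - 1010 = -6061$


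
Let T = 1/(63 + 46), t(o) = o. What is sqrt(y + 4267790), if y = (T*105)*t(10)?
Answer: 4*sqrt(3169107965)/109 ≈ 2065.9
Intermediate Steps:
T = 1/109 ≈ 0.0091743
y = 1050/109 (y = ((1/109)*105)*10 = (105/109)*10 = 1050/109 ≈ 9.6330)
sqrt(y + 4267790) = sqrt(1050/109 + 4267790) = sqrt(465190160/109) = 4*sqrt(3169107965)/109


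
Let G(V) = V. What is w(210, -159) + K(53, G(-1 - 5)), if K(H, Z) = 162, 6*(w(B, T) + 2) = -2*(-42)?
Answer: 174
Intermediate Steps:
w(B, T) = 12 (w(B, T) = -2 + (-2*(-42))/6 = -2 + (1/6)*84 = -2 + 14 = 12)
w(210, -159) + K(53, G(-1 - 5)) = 12 + 162 = 174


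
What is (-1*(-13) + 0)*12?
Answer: 156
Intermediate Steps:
(-1*(-13) + 0)*12 = (13 + 0)*12 = 13*12 = 156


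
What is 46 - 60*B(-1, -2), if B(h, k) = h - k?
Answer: -14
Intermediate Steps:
46 - 60*B(-1, -2) = 46 - 60*(-1 - 1*(-2)) = 46 - 60*(-1 + 2) = 46 - 60*1 = 46 - 60 = -14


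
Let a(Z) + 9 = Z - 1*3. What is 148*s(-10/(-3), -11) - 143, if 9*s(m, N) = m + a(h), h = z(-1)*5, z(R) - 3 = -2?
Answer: -5489/27 ≈ -203.30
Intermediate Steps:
z(R) = 1 (z(R) = 3 - 2 = 1)
h = 5 (h = 1*5 = 5)
a(Z) = -12 + Z (a(Z) = -9 + (Z - 1*3) = -9 + (Z - 3) = -9 + (-3 + Z) = -12 + Z)
s(m, N) = -7/9 + m/9 (s(m, N) = (m + (-12 + 5))/9 = (m - 7)/9 = (-7 + m)/9 = -7/9 + m/9)
148*s(-10/(-3), -11) - 143 = 148*(-7/9 + (-10/(-3))/9) - 143 = 148*(-7/9 + (-10*(-⅓))/9) - 143 = 148*(-7/9 + (⅑)*(10/3)) - 143 = 148*(-7/9 + 10/27) - 143 = 148*(-11/27) - 143 = -1628/27 - 143 = -5489/27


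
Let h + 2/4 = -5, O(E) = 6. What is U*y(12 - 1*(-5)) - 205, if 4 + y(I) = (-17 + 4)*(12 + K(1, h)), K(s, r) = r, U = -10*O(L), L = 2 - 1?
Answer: 5105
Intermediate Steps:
L = 1
U = -60 (U = -10*6 = -60)
h = -11/2 (h = -½ - 5 = -11/2 ≈ -5.5000)
y(I) = -177/2 (y(I) = -4 + (-17 + 4)*(12 - 11/2) = -4 - 13*13/2 = -4 - 169/2 = -177/2)
U*y(12 - 1*(-5)) - 205 = -60*(-177/2) - 205 = 5310 - 205 = 5105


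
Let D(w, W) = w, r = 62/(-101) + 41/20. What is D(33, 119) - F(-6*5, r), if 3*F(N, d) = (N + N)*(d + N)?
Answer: -54366/101 ≈ -538.28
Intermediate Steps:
r = 2901/2020 (r = 62*(-1/101) + 41*(1/20) = -62/101 + 41/20 = 2901/2020 ≈ 1.4361)
F(N, d) = 2*N*(N + d)/3 (F(N, d) = ((N + N)*(d + N))/3 = ((2*N)*(N + d))/3 = (2*N*(N + d))/3 = 2*N*(N + d)/3)
D(33, 119) - F(-6*5, r) = 33 - 2*(-6*5)*(-6*5 + 2901/2020)/3 = 33 - 2*(-30)*(-30 + 2901/2020)/3 = 33 - 2*(-30)*(-57699)/(3*2020) = 33 - 1*57699/101 = 33 - 57699/101 = -54366/101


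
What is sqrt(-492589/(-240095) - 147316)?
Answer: I*sqrt(8492002270970945)/240095 ≈ 383.81*I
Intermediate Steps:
sqrt(-492589/(-240095) - 147316) = sqrt(-492589*(-1/240095) - 147316) = sqrt(492589/240095 - 147316) = sqrt(-35369342431/240095) = I*sqrt(8492002270970945)/240095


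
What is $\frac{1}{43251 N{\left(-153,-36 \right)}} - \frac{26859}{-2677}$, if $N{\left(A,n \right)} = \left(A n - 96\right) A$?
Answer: $\frac{961911708679247}{95872431741372} \approx 10.033$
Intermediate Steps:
$N{\left(A,n \right)} = A \left(-96 + A n\right)$ ($N{\left(A,n \right)} = \left(-96 + A n\right) A = A \left(-96 + A n\right)$)
$\frac{1}{43251 N{\left(-153,-36 \right)}} - \frac{26859}{-2677} = \frac{1}{43251 \left(- 153 \left(-96 - -5508\right)\right)} - \frac{26859}{-2677} = \frac{1}{43251 \left(- 153 \left(-96 + 5508\right)\right)} - - \frac{26859}{2677} = \frac{1}{43251 \left(\left(-153\right) 5412\right)} + \frac{26859}{2677} = \frac{1}{43251 \left(-828036\right)} + \frac{26859}{2677} = \frac{1}{43251} \left(- \frac{1}{828036}\right) + \frac{26859}{2677} = - \frac{1}{35813385036} + \frac{26859}{2677} = \frac{961911708679247}{95872431741372}$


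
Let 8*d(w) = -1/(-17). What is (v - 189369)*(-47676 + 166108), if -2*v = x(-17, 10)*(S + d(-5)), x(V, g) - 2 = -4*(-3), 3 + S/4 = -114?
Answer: -374669328620/17 ≈ -2.2039e+10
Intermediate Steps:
S = -468 (S = -12 + 4*(-114) = -12 - 456 = -468)
d(w) = 1/136 (d(w) = (-1/(-17))/8 = (-1*(-1/17))/8 = (1/8)*(1/17) = 1/136)
x(V, g) = 14 (x(V, g) = 2 - 4*(-3) = 2 + 12 = 14)
v = 445529/136 (v = -7*(-468 + 1/136) = -7*(-63647)/136 = -1/2*(-445529/68) = 445529/136 ≈ 3275.9)
(v - 189369)*(-47676 + 166108) = (445529/136 - 189369)*(-47676 + 166108) = -25308655/136*118432 = -374669328620/17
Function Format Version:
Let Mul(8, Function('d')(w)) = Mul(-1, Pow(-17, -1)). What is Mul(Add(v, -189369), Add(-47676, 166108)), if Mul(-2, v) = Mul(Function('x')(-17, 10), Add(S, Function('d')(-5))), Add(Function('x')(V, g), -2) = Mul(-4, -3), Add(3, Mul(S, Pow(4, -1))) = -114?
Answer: Rational(-374669328620, 17) ≈ -2.2039e+10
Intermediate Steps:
S = -468 (S = Add(-12, Mul(4, -114)) = Add(-12, -456) = -468)
Function('d')(w) = Rational(1, 136) (Function('d')(w) = Mul(Rational(1, 8), Mul(-1, Pow(-17, -1))) = Mul(Rational(1, 8), Mul(-1, Rational(-1, 17))) = Mul(Rational(1, 8), Rational(1, 17)) = Rational(1, 136))
Function('x')(V, g) = 14 (Function('x')(V, g) = Add(2, Mul(-4, -3)) = Add(2, 12) = 14)
v = Rational(445529, 136) (v = Mul(Rational(-1, 2), Mul(14, Add(-468, Rational(1, 136)))) = Mul(Rational(-1, 2), Mul(14, Rational(-63647, 136))) = Mul(Rational(-1, 2), Rational(-445529, 68)) = Rational(445529, 136) ≈ 3275.9)
Mul(Add(v, -189369), Add(-47676, 166108)) = Mul(Add(Rational(445529, 136), -189369), Add(-47676, 166108)) = Mul(Rational(-25308655, 136), 118432) = Rational(-374669328620, 17)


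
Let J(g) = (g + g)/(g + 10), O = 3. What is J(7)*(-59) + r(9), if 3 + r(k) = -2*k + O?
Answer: -1132/17 ≈ -66.588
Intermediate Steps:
r(k) = -2*k (r(k) = -3 + (-2*k + 3) = -3 + (3 - 2*k) = -2*k)
J(g) = 2*g/(10 + g) (J(g) = (2*g)/(10 + g) = 2*g/(10 + g))
J(7)*(-59) + r(9) = (2*7/(10 + 7))*(-59) - 2*9 = (2*7/17)*(-59) - 18 = (2*7*(1/17))*(-59) - 18 = (14/17)*(-59) - 18 = -826/17 - 18 = -1132/17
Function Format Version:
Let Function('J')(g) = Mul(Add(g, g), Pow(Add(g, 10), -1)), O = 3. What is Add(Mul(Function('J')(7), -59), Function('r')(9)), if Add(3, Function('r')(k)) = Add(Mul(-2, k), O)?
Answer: Rational(-1132, 17) ≈ -66.588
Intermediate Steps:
Function('r')(k) = Mul(-2, k) (Function('r')(k) = Add(-3, Add(Mul(-2, k), 3)) = Add(-3, Add(3, Mul(-2, k))) = Mul(-2, k))
Function('J')(g) = Mul(2, g, Pow(Add(10, g), -1)) (Function('J')(g) = Mul(Mul(2, g), Pow(Add(10, g), -1)) = Mul(2, g, Pow(Add(10, g), -1)))
Add(Mul(Function('J')(7), -59), Function('r')(9)) = Add(Mul(Mul(2, 7, Pow(Add(10, 7), -1)), -59), Mul(-2, 9)) = Add(Mul(Mul(2, 7, Pow(17, -1)), -59), -18) = Add(Mul(Mul(2, 7, Rational(1, 17)), -59), -18) = Add(Mul(Rational(14, 17), -59), -18) = Add(Rational(-826, 17), -18) = Rational(-1132, 17)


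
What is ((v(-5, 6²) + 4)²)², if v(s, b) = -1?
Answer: 81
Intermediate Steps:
((v(-5, 6²) + 4)²)² = ((-1 + 4)²)² = (3²)² = 9² = 81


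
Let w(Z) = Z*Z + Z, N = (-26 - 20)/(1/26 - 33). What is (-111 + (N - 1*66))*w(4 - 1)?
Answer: -1805916/857 ≈ -2107.3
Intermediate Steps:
N = 1196/857 (N = -46/(1/26 - 33) = -46/(-857/26) = -46*(-26/857) = 1196/857 ≈ 1.3956)
w(Z) = Z + Z² (w(Z) = Z² + Z = Z + Z²)
(-111 + (N - 1*66))*w(4 - 1) = (-111 + (1196/857 - 1*66))*((4 - 1)*(1 + (4 - 1))) = (-111 + (1196/857 - 66))*(3*(1 + 3)) = (-111 - 55366/857)*(3*4) = -150493/857*12 = -1805916/857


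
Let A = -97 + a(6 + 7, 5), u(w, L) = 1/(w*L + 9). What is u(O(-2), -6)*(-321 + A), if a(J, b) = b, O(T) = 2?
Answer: 413/3 ≈ 137.67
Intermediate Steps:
u(w, L) = 1/(9 + L*w) (u(w, L) = 1/(L*w + 9) = 1/(9 + L*w))
A = -92 (A = -97 + 5 = -92)
u(O(-2), -6)*(-321 + A) = (-321 - 92)/(9 - 6*2) = -413/(9 - 12) = -413/(-3) = -1/3*(-413) = 413/3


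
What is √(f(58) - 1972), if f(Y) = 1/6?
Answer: I*√70986/6 ≈ 44.405*I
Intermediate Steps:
f(Y) = ⅙
√(f(58) - 1972) = √(⅙ - 1972) = √(-11831/6) = I*√70986/6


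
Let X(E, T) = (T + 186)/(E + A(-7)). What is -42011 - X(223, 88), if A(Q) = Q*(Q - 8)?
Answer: -6889941/164 ≈ -42012.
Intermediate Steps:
A(Q) = Q*(-8 + Q)
X(E, T) = (186 + T)/(105 + E) (X(E, T) = (T + 186)/(E - 7*(-8 - 7)) = (186 + T)/(E - 7*(-15)) = (186 + T)/(E + 105) = (186 + T)/(105 + E))
-42011 - X(223, 88) = -42011 - (186 + 88)/(105 + 223) = -42011 - 274/328 = -42011 - 1*137/164 = -42011 - 137/164 = -6889941/164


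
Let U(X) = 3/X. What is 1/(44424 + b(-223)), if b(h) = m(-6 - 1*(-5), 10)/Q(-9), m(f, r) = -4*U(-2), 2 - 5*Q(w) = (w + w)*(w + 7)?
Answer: 17/755193 ≈ 2.2511e-5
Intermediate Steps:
Q(w) = 2/5 - 2*w*(7 + w)/5 (Q(w) = 2/5 - (w + w)*(w + 7)/5 = 2/5 - 2*w*(7 + w)/5)
m(f, r) = 6 (m(f, r) = -12/(-2) = -12*(-1)/2 = -4*(-3/2) = 6)
b(h) = -15/17 (b(h) = 6/(2/5 - 14/5*(-9) - 2/5*(-9)**2) = 6/(2/5 + 126/5 - 2/5*81) = 6/(2/5 + 126/5 - 162/5) = 6/(-34/5) = 6*(-5/34) = -15/17)
1/(44424 + b(-223)) = 1/(44424 - 15/17) = 1/(755193/17) = 17/755193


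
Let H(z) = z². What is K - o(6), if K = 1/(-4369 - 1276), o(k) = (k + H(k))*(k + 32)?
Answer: -9009421/5645 ≈ -1596.0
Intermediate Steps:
o(k) = (32 + k)*(k + k²) (o(k) = (k + k²)*(k + 32) = (k + k²)*(32 + k) = (32 + k)*(k + k²))
K = -1/5645 (K = 1/(-5645) = -1/5645 ≈ -0.00017715)
K - o(6) = -1/5645 - 6*(32 + 6² + 33*6) = -1/5645 - 6*(32 + 36 + 198) = -1/5645 - 6*266 = -1/5645 - 1*1596 = -1/5645 - 1596 = -9009421/5645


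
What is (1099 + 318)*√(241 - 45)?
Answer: 19838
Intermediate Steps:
(1099 + 318)*√(241 - 45) = 1417*√196 = 1417*14 = 19838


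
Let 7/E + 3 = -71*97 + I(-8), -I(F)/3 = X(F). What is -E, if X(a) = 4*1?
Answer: 1/986 ≈ 0.0010142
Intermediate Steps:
X(a) = 4
I(F) = -12 (I(F) = -3*4 = -12)
E = -1/986 (E = 7/(-3 + (-71*97 - 12)) = 7/(-3 + (-6887 - 12)) = 7/(-3 - 6899) = 7/(-6902) = 7*(-1/6902) = -1/986 ≈ -0.0010142)
-E = -1*(-1/986) = 1/986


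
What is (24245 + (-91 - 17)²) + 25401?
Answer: 61310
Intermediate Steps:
(24245 + (-91 - 17)²) + 25401 = (24245 + (-108)²) + 25401 = (24245 + 11664) + 25401 = 35909 + 25401 = 61310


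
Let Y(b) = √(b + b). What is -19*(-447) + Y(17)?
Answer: 8493 + √34 ≈ 8498.8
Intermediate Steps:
Y(b) = √2*√b (Y(b) = √(2*b) = √2*√b)
-19*(-447) + Y(17) = -19*(-447) + √2*√17 = 8493 + √34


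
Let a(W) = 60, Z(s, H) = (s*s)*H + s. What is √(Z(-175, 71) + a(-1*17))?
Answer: 2*√543565 ≈ 1474.5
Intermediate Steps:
Z(s, H) = s + H*s² (Z(s, H) = s²*H + s = H*s² + s = s + H*s²)
√(Z(-175, 71) + a(-1*17)) = √(-175*(1 + 71*(-175)) + 60) = √(-175*(1 - 12425) + 60) = √(-175*(-12424) + 60) = √(2174200 + 60) = √2174260 = 2*√543565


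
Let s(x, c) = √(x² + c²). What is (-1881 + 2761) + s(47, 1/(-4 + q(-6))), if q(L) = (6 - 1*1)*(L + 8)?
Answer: 880 + 5*√3181/6 ≈ 927.00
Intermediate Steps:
q(L) = 40 + 5*L (q(L) = (6 - 1)*(8 + L) = 5*(8 + L) = 40 + 5*L)
s(x, c) = √(c² + x²)
(-1881 + 2761) + s(47, 1/(-4 + q(-6))) = (-1881 + 2761) + √((1/(-4 + (40 + 5*(-6))))² + 47²) = 880 + √((1/(-4 + (40 - 30)))² + 2209) = 880 + √((1/(-4 + 10))² + 2209) = 880 + √((1/6)² + 2209) = 880 + √((⅙)² + 2209) = 880 + √(1/36 + 2209) = 880 + √(79525/36) = 880 + 5*√3181/6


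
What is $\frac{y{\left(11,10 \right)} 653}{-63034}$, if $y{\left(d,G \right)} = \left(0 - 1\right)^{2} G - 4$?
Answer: $- \frac{1959}{31517} \approx -0.062157$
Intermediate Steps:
$y{\left(d,G \right)} = -4 + G$ ($y{\left(d,G \right)} = \left(-1\right)^{2} G - 4 = 1 G - 4 = G - 4 = -4 + G$)
$\frac{y{\left(11,10 \right)} 653}{-63034} = \frac{\left(-4 + 10\right) 653}{-63034} = 6 \cdot 653 \left(- \frac{1}{63034}\right) = 3918 \left(- \frac{1}{63034}\right) = - \frac{1959}{31517}$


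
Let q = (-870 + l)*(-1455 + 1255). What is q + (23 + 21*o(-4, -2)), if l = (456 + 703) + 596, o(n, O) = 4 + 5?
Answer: -176788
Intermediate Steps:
o(n, O) = 9
l = 1755 (l = 1159 + 596 = 1755)
q = -177000 (q = (-870 + 1755)*(-1455 + 1255) = 885*(-200) = -177000)
q + (23 + 21*o(-4, -2)) = -177000 + (23 + 21*9) = -177000 + (23 + 189) = -177000 + 212 = -176788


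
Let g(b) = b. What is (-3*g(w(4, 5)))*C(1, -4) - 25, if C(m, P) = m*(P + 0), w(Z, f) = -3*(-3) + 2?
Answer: 107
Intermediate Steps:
w(Z, f) = 11 (w(Z, f) = 9 + 2 = 11)
C(m, P) = P*m (C(m, P) = m*P = P*m)
(-3*g(w(4, 5)))*C(1, -4) - 25 = (-3*11)*(-4*1) - 25 = -33*(-4) - 25 = 132 - 25 = 107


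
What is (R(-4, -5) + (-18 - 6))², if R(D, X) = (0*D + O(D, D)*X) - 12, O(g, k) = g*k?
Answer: 13456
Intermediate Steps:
R(D, X) = -12 + X*D² (R(D, X) = (0*D + (D*D)*X) - 12 = (0 + D²*X) - 12 = (0 + X*D²) - 12 = X*D² - 12 = -12 + X*D²)
(R(-4, -5) + (-18 - 6))² = ((-12 - 5*(-4)²) + (-18 - 6))² = ((-12 - 5*16) - 24)² = ((-12 - 80) - 24)² = (-92 - 24)² = (-116)² = 13456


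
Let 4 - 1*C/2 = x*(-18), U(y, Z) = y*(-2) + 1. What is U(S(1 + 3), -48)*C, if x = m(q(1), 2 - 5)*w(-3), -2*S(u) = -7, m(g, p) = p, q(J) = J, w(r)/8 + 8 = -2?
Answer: -51888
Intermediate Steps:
w(r) = -80 (w(r) = -64 + 8*(-2) = -64 - 16 = -80)
S(u) = 7/2 (S(u) = -½*(-7) = 7/2)
x = 240 (x = (2 - 5)*(-80) = -3*(-80) = 240)
U(y, Z) = 1 - 2*y (U(y, Z) = -2*y + 1 = 1 - 2*y)
C = 8648 (C = 8 - 480*(-18) = 8 - 2*(-4320) = 8 + 8640 = 8648)
U(S(1 + 3), -48)*C = (1 - 2*7/2)*8648 = (1 - 7)*8648 = -6*8648 = -51888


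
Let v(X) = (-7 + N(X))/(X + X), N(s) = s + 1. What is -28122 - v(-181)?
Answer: -10180351/362 ≈ -28123.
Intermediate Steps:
N(s) = 1 + s
v(X) = (-6 + X)/(2*X) (v(X) = (-7 + (1 + X))/(X + X) = (-6 + X)/((2*X)) = (-6 + X)*(1/(2*X)) = (-6 + X)/(2*X))
-28122 - v(-181) = -28122 - (-6 - 181)/(2*(-181)) = -28122 - (-1)*(-187)/(2*181) = -28122 - 1*187/362 = -28122 - 187/362 = -10180351/362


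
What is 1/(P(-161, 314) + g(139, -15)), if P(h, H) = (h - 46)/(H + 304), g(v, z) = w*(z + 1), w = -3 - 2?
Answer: 206/14351 ≈ 0.014354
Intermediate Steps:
w = -5
g(v, z) = -5 - 5*z (g(v, z) = -5*(z + 1) = -5*(1 + z) = -5 - 5*z)
P(h, H) = (-46 + h)/(304 + H)
1/(P(-161, 314) + g(139, -15)) = 1/((-46 - 161)/(304 + 314) + (-5 - 5*(-15))) = 1/(-207/618 + (-5 + 75)) = 1/((1/618)*(-207) + 70) = 1/(-69/206 + 70) = 1/(14351/206) = 206/14351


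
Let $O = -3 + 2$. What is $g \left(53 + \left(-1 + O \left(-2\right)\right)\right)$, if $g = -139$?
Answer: $-7506$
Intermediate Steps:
$O = -1$
$g \left(53 + \left(-1 + O \left(-2\right)\right)\right) = - 139 \left(53 - -1\right) = - 139 \left(53 + \left(-1 + 2\right)\right) = - 139 \left(53 + 1\right) = \left(-139\right) 54 = -7506$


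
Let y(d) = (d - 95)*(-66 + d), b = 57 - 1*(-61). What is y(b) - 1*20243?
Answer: -19047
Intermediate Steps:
b = 118 (b = 57 + 61 = 118)
y(d) = (-95 + d)*(-66 + d)
y(b) - 1*20243 = (6270 + 118² - 161*118) - 1*20243 = (6270 + 13924 - 18998) - 20243 = 1196 - 20243 = -19047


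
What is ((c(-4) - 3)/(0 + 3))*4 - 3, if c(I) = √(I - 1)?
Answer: -7 + 4*I*√5/3 ≈ -7.0 + 2.9814*I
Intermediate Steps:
c(I) = √(-1 + I)
((c(-4) - 3)/(0 + 3))*4 - 3 = ((√(-1 - 4) - 3)/(0 + 3))*4 - 3 = ((√(-5) - 3)/3)*4 - 3 = ((I*√5 - 3)*(⅓))*4 - 3 = ((-3 + I*√5)*(⅓))*4 - 3 = (-1 + I*√5/3)*4 - 3 = (-4 + 4*I*√5/3) - 3 = -7 + 4*I*√5/3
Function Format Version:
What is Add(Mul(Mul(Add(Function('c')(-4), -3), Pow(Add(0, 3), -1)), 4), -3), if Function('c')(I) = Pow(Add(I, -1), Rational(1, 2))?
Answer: Add(-7, Mul(Rational(4, 3), I, Pow(5, Rational(1, 2)))) ≈ Add(-7.0000, Mul(2.9814, I))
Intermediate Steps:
Function('c')(I) = Pow(Add(-1, I), Rational(1, 2))
Add(Mul(Mul(Add(Function('c')(-4), -3), Pow(Add(0, 3), -1)), 4), -3) = Add(Mul(Mul(Add(Pow(Add(-1, -4), Rational(1, 2)), -3), Pow(Add(0, 3), -1)), 4), -3) = Add(Mul(Mul(Add(Pow(-5, Rational(1, 2)), -3), Pow(3, -1)), 4), -3) = Add(Mul(Mul(Add(Mul(I, Pow(5, Rational(1, 2))), -3), Rational(1, 3)), 4), -3) = Add(Mul(Mul(Add(-3, Mul(I, Pow(5, Rational(1, 2)))), Rational(1, 3)), 4), -3) = Add(Mul(Add(-1, Mul(Rational(1, 3), I, Pow(5, Rational(1, 2)))), 4), -3) = Add(Add(-4, Mul(Rational(4, 3), I, Pow(5, Rational(1, 2)))), -3) = Add(-7, Mul(Rational(4, 3), I, Pow(5, Rational(1, 2))))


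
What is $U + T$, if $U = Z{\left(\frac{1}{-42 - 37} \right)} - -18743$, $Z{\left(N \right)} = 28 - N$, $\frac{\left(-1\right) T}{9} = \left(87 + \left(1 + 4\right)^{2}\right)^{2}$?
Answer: $- \frac{7435874}{79} \approx -94125.0$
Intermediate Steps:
$T = -112896$ ($T = - 9 \left(87 + \left(1 + 4\right)^{2}\right)^{2} = - 9 \left(87 + 5^{2}\right)^{2} = - 9 \left(87 + 25\right)^{2} = - 9 \cdot 112^{2} = \left(-9\right) 12544 = -112896$)
$U = \frac{1482910}{79}$ ($U = \left(28 - \frac{1}{-42 - 37}\right) - -18743 = \left(28 - \frac{1}{-79}\right) + 18743 = \left(28 - - \frac{1}{79}\right) + 18743 = \left(28 + \frac{1}{79}\right) + 18743 = \frac{2213}{79} + 18743 = \frac{1482910}{79} \approx 18771.0$)
$U + T = \frac{1482910}{79} - 112896 = - \frac{7435874}{79}$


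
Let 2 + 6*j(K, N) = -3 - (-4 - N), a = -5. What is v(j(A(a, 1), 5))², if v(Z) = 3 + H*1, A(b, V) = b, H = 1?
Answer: 16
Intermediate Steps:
j(K, N) = -⅙ + N/6 (j(K, N) = -⅓ + (-3 - (-4 - N))/6 = -⅓ + (-3 + (4 + N))/6 = -⅓ + (1 + N)/6 = -⅓ + (⅙ + N/6) = -⅙ + N/6)
v(Z) = 4 (v(Z) = 3 + 1*1 = 3 + 1 = 4)
v(j(A(a, 1), 5))² = 4² = 16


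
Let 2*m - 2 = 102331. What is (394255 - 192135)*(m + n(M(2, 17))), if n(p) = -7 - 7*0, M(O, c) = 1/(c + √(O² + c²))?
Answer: 10340358140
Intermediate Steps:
m = 102333/2 (m = 1 + (½)*102331 = 1 + 102331/2 = 102333/2 ≈ 51167.)
n(p) = -7 (n(p) = -7 + 0 = -7)
(394255 - 192135)*(m + n(M(2, 17))) = (394255 - 192135)*(102333/2 - 7) = 202120*(102319/2) = 10340358140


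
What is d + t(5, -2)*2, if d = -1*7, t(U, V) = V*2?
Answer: -15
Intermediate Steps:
t(U, V) = 2*V
d = -7
d + t(5, -2)*2 = -7 + (2*(-2))*2 = -7 - 4*2 = -7 - 8 = -15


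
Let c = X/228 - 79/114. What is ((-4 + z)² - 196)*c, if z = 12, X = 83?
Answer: 825/19 ≈ 43.421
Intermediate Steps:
c = -25/76 (c = 83/228 - 79/114 = -25/76 ≈ -0.32895)
((-4 + z)² - 196)*c = ((-4 + 12)² - 196)*(-25/76) = (8² - 196)*(-25/76) = (64 - 196)*(-25/76) = -132*(-25/76) = 825/19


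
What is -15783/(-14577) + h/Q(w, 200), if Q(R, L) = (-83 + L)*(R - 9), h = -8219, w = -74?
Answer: 91025692/47185749 ≈ 1.9291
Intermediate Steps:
Q(R, L) = (-83 + L)*(-9 + R)
-15783/(-14577) + h/Q(w, 200) = -15783/(-14577) - 8219/(747 - 83*(-74) - 9*200 + 200*(-74)) = -15783*(-1/14577) - 8219/(747 + 6142 - 1800 - 14800) = 5261/4859 - 8219/(-9711) = 5261/4859 - 8219*(-1/9711) = 5261/4859 + 8219/9711 = 91025692/47185749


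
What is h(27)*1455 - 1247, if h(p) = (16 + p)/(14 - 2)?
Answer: 15867/4 ≈ 3966.8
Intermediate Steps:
h(p) = 4/3 + p/12 (h(p) = (16 + p)/12 = (16 + p)*(1/12) = 4/3 + p/12)
h(27)*1455 - 1247 = (4/3 + (1/12)*27)*1455 - 1247 = (4/3 + 9/4)*1455 - 1247 = (43/12)*1455 - 1247 = 20855/4 - 1247 = 15867/4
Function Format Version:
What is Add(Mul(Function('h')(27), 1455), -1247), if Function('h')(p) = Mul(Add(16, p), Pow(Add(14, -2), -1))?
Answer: Rational(15867, 4) ≈ 3966.8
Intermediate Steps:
Function('h')(p) = Add(Rational(4, 3), Mul(Rational(1, 12), p)) (Function('h')(p) = Mul(Add(16, p), Pow(12, -1)) = Mul(Add(16, p), Rational(1, 12)) = Add(Rational(4, 3), Mul(Rational(1, 12), p)))
Add(Mul(Function('h')(27), 1455), -1247) = Add(Mul(Add(Rational(4, 3), Mul(Rational(1, 12), 27)), 1455), -1247) = Add(Mul(Add(Rational(4, 3), Rational(9, 4)), 1455), -1247) = Add(Mul(Rational(43, 12), 1455), -1247) = Add(Rational(20855, 4), -1247) = Rational(15867, 4)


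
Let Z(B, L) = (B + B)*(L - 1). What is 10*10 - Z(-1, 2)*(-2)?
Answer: 96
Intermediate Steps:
Z(B, L) = 2*B*(-1 + L) (Z(B, L) = (2*B)*(-1 + L) = 2*B*(-1 + L))
10*10 - Z(-1, 2)*(-2) = 10*10 - 2*(-1)*(-1 + 2)*(-2) = 100 - 2*(-1)*(-2) = 100 - 1*(-2)*(-2) = 100 + 2*(-2) = 100 - 4 = 96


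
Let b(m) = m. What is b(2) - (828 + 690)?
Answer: -1516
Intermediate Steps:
b(2) - (828 + 690) = 2 - (828 + 690) = 2 - 1*1518 = 2 - 1518 = -1516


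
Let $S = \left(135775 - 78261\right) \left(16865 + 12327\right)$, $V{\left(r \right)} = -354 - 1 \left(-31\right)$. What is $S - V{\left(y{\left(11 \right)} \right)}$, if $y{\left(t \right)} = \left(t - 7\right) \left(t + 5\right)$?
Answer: $1678949011$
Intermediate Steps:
$y{\left(t \right)} = \left(-7 + t\right) \left(5 + t\right)$
$V{\left(r \right)} = -323$ ($V{\left(r \right)} = -354 - -31 = -354 + 31 = -323$)
$S = 1678948688$ ($S = 57514 \cdot 29192 = 1678948688$)
$S - V{\left(y{\left(11 \right)} \right)} = 1678948688 - -323 = 1678948688 + 323 = 1678949011$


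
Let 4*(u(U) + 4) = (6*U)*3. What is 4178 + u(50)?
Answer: 4399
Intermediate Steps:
u(U) = -4 + 9*U/2 (u(U) = -4 + ((6*U)*3)/4 = -4 + (18*U)/4 = -4 + 9*U/2)
4178 + u(50) = 4178 + (-4 + (9/2)*50) = 4178 + (-4 + 225) = 4178 + 221 = 4399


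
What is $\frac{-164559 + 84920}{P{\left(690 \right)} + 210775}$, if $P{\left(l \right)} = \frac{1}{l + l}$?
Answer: $- \frac{109901820}{290869501} \approx -0.37784$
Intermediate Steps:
$P{\left(l \right)} = \frac{1}{2 l}$
$\frac{-164559 + 84920}{P{\left(690 \right)} + 210775} = \frac{-164559 + 84920}{\frac{1}{2 \cdot 690} + 210775} = - \frac{79639}{\frac{1}{2} \cdot \frac{1}{690} + 210775} = - \frac{79639}{\frac{1}{1380} + 210775} = - \frac{79639}{\frac{290869501}{1380}} = \left(-79639\right) \frac{1380}{290869501} = - \frac{109901820}{290869501}$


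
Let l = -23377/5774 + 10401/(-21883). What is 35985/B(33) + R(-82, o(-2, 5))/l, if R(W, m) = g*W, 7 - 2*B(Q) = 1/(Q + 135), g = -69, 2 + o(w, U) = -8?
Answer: 242854209050484/26865870455 ≈ 9039.5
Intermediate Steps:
o(w, U) = -10 (o(w, U) = -2 - 8 = -10)
B(Q) = 7/2 - 1/(2*(135 + Q)) (B(Q) = 7/2 - 1/(2*(Q + 135)) = 7/2 - 1/(2*(135 + Q)))
R(W, m) = -69*W
l = -571614265/126352442 (l = -23377*1/5774 + 10401*(-1/21883) = -23377/5774 - 10401/21883 = -571614265/126352442 ≈ -4.5240)
35985/B(33) + R(-82, o(-2, 5))/l = 35985/(((944 + 7*33)/(2*(135 + 33)))) + (-69*(-82))/(-571614265/126352442) = 35985/(((½)*(944 + 231)/168)) + 5658*(-126352442/571614265) = 35985/(((½)*(1/168)*1175)) - 714902116836/571614265 = 35985/(1175/336) - 714902116836/571614265 = 35985*(336/1175) - 714902116836/571614265 = 2418192/235 - 714902116836/571614265 = 242854209050484/26865870455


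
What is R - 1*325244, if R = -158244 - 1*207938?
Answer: -691426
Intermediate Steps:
R = -366182 (R = -158244 - 207938 = -366182)
R - 1*325244 = -366182 - 1*325244 = -366182 - 325244 = -691426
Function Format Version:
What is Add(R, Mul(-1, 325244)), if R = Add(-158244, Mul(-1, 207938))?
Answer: -691426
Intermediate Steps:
R = -366182 (R = Add(-158244, -207938) = -366182)
Add(R, Mul(-1, 325244)) = Add(-366182, Mul(-1, 325244)) = Add(-366182, -325244) = -691426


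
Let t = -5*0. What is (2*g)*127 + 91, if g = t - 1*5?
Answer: -1179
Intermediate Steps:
t = 0
g = -5 (g = 0 - 1*5 = 0 - 5 = -5)
(2*g)*127 + 91 = (2*(-5))*127 + 91 = -10*127 + 91 = -1270 + 91 = -1179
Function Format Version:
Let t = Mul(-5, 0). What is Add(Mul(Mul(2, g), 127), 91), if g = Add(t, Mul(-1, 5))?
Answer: -1179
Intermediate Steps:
t = 0
g = -5 (g = Add(0, Mul(-1, 5)) = Add(0, -5) = -5)
Add(Mul(Mul(2, g), 127), 91) = Add(Mul(Mul(2, -5), 127), 91) = Add(Mul(-10, 127), 91) = Add(-1270, 91) = -1179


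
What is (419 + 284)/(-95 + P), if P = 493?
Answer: 703/398 ≈ 1.7663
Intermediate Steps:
(419 + 284)/(-95 + P) = (419 + 284)/(-95 + 493) = 703/398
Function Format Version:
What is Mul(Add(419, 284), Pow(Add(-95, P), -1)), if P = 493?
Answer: Rational(703, 398) ≈ 1.7663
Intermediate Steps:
Mul(Add(419, 284), Pow(Add(-95, P), -1)) = Mul(Add(419, 284), Pow(Add(-95, 493), -1)) = Mul(703, Pow(398, -1)) = Mul(703, Rational(1, 398)) = Rational(703, 398)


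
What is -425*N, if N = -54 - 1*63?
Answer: 49725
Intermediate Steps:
N = -117 (N = -54 - 63 = -117)
-425*N = -425*(-117) = 49725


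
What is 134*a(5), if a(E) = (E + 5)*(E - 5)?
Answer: 0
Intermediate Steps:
a(E) = (-5 + E)*(5 + E) (a(E) = (5 + E)*(-5 + E) = (-5 + E)*(5 + E))
134*a(5) = 134*(-25 + 5²) = 134*(-25 + 25) = 134*0 = 0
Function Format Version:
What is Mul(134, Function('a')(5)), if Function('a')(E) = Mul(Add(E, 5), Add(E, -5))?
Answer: 0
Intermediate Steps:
Function('a')(E) = Mul(Add(-5, E), Add(5, E)) (Function('a')(E) = Mul(Add(5, E), Add(-5, E)) = Mul(Add(-5, E), Add(5, E)))
Mul(134, Function('a')(5)) = Mul(134, Add(-25, Pow(5, 2))) = Mul(134, Add(-25, 25)) = Mul(134, 0) = 0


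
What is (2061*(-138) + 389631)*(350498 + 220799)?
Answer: 60107871261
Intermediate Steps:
(2061*(-138) + 389631)*(350498 + 220799) = (-284418 + 389631)*571297 = 105213*571297 = 60107871261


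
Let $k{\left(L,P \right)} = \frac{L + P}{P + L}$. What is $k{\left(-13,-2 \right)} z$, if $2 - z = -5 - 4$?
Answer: $11$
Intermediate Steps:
$z = 11$ ($z = 2 - \left(-5 - 4\right) = 2 - -9 = 2 + 9 = 11$)
$k{\left(L,P \right)} = 1$ ($k{\left(L,P \right)} = \frac{L + P}{L + P} = 1$)
$k{\left(-13,-2 \right)} z = 1 \cdot 11 = 11$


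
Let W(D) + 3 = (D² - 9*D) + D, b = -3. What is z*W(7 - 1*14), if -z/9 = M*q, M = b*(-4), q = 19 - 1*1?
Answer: -198288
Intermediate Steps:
q = 18 (q = 19 - 1 = 18)
W(D) = -3 + D² - 8*D (W(D) = -3 + ((D² - 9*D) + D) = -3 + (D² - 8*D) = -3 + D² - 8*D)
M = 12 (M = -3*(-4) = 12)
z = -1944 (z = -108*18 = -9*216 = -1944)
z*W(7 - 1*14) = -1944*(-3 + (7 - 1*14)² - 8*(7 - 1*14)) = -1944*(-3 + (7 - 14)² - 8*(7 - 14)) = -1944*(-3 + (-7)² - 8*(-7)) = -1944*(-3 + 49 + 56) = -1944*102 = -198288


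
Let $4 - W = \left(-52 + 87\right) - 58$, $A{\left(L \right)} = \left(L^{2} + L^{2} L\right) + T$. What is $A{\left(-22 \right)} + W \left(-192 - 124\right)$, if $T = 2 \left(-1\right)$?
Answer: $-18698$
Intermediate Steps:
$T = -2$
$A{\left(L \right)} = -2 + L^{2} + L^{3}$ ($A{\left(L \right)} = \left(L^{2} + L^{2} L\right) - 2 = \left(L^{2} + L^{3}\right) - 2 = -2 + L^{2} + L^{3}$)
$W = 27$ ($W = 4 - \left(\left(-52 + 87\right) - 58\right) = 4 - \left(35 - 58\right) = 4 - -23 = 4 + 23 = 27$)
$A{\left(-22 \right)} + W \left(-192 - 124\right) = \left(-2 + \left(-22\right)^{2} + \left(-22\right)^{3}\right) + 27 \left(-192 - 124\right) = \left(-2 + 484 - 10648\right) + 27 \left(-316\right) = -10166 - 8532 = -18698$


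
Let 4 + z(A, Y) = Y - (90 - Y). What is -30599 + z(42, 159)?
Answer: -30375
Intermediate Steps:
z(A, Y) = -94 + 2*Y (z(A, Y) = -4 + (Y - (90 - Y)) = -4 + (Y + (-90 + Y)) = -4 + (-90 + 2*Y) = -94 + 2*Y)
-30599 + z(42, 159) = -30599 + (-94 + 2*159) = -30599 + (-94 + 318) = -30599 + 224 = -30375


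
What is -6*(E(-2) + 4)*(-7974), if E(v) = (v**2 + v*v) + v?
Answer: 478440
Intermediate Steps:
E(v) = v + 2*v**2 (E(v) = (v**2 + v**2) + v = 2*v**2 + v = v + 2*v**2)
-6*(E(-2) + 4)*(-7974) = -6*(-2*(1 + 2*(-2)) + 4)*(-7974) = -6*(-2*(1 - 4) + 4)*(-7974) = -6*(-2*(-3) + 4)*(-7974) = -6*(6 + 4)*(-7974) = -6*10*(-7974) = -60*(-7974) = 478440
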